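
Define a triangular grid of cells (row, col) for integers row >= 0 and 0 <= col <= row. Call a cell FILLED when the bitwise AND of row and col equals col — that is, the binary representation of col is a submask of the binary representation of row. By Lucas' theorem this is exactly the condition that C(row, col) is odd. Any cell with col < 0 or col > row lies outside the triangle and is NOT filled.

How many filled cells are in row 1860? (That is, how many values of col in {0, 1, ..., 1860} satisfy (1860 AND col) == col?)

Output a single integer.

1860 in binary = 11101000100
popcount(1860) = number of 1-bits in 11101000100 = 5
A col c satisfies (1860 AND c) == c iff every set bit of c is also set in 1860; each of the 5 set bits of 1860 can independently be on or off in c.
count = 2^5 = 32

Answer: 32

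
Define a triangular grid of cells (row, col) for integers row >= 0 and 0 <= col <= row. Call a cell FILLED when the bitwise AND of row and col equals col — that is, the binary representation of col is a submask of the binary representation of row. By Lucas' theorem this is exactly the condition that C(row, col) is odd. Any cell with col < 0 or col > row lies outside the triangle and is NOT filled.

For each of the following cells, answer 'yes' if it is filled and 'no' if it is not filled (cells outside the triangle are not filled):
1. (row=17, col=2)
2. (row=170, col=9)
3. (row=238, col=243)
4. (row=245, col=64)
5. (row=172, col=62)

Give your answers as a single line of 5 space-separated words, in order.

(17,2): row=0b10001, col=0b10, row AND col = 0b0 = 0; 0 != 2 -> empty
(170,9): row=0b10101010, col=0b1001, row AND col = 0b1000 = 8; 8 != 9 -> empty
(238,243): col outside [0, 238] -> not filled
(245,64): row=0b11110101, col=0b1000000, row AND col = 0b1000000 = 64; 64 == 64 -> filled
(172,62): row=0b10101100, col=0b111110, row AND col = 0b101100 = 44; 44 != 62 -> empty

Answer: no no no yes no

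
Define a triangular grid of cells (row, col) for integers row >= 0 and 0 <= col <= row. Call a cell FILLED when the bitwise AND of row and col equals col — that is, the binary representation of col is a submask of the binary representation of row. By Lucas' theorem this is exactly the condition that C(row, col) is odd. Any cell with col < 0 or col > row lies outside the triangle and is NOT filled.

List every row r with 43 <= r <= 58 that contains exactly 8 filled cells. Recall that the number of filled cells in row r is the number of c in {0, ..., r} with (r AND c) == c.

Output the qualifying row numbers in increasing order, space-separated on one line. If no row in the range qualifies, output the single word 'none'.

Row r has 2^popcount(r) filled cells, so we need popcount(r) = log2(8) = 3.
Scan r = 43..58 and keep those with exactly 3 one-bits:
r=43=101011 popcount=4 -> skip
r=44=101100 popcount=3 -> KEEP
r=45=101101 popcount=4 -> skip
r=46=101110 popcount=4 -> skip
r=47=101111 popcount=5 -> skip
r=48=110000 popcount=2 -> skip
r=49=110001 popcount=3 -> KEEP
r=50=110010 popcount=3 -> KEEP
r=51=110011 popcount=4 -> skip
r=52=110100 popcount=3 -> KEEP
r=53=110101 popcount=4 -> skip
r=54=110110 popcount=4 -> skip
r=55=110111 popcount=5 -> skip
r=56=111000 popcount=3 -> KEEP
r=57=111001 popcount=4 -> skip
r=58=111010 popcount=4 -> skip
Kept rows: 44 49 50 52 56

Answer: 44 49 50 52 56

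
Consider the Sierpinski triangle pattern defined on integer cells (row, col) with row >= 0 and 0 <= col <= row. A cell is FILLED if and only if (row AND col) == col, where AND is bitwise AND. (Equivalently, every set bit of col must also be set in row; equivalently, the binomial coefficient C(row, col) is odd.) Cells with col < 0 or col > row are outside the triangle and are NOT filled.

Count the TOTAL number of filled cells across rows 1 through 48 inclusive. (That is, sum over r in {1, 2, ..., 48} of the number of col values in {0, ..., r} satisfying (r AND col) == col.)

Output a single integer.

r1=1 pc1: +2 =2
r2=10 pc1: +2 =4
r3=11 pc2: +4 =8
r4=100 pc1: +2 =10
r5=101 pc2: +4 =14
r6=110 pc2: +4 =18
r7=111 pc3: +8 =26
r8=1000 pc1: +2 =28
r9=1001 pc2: +4 =32
r10=1010 pc2: +4 =36
r11=1011 pc3: +8 =44
r12=1100 pc2: +4 =48
r13=1101 pc3: +8 =56
r14=1110 pc3: +8 =64
r15=1111 pc4: +16 =80
r16=10000 pc1: +2 =82
r17=10001 pc2: +4 =86
r18=10010 pc2: +4 =90
r19=10011 pc3: +8 =98
r20=10100 pc2: +4 =102
r21=10101 pc3: +8 =110
r22=10110 pc3: +8 =118
r23=10111 pc4: +16 =134
r24=11000 pc2: +4 =138
r25=11001 pc3: +8 =146
r26=11010 pc3: +8 =154
r27=11011 pc4: +16 =170
r28=11100 pc3: +8 =178
r29=11101 pc4: +16 =194
r30=11110 pc4: +16 =210
r31=11111 pc5: +32 =242
r32=100000 pc1: +2 =244
r33=100001 pc2: +4 =248
r34=100010 pc2: +4 =252
r35=100011 pc3: +8 =260
r36=100100 pc2: +4 =264
r37=100101 pc3: +8 =272
r38=100110 pc3: +8 =280
r39=100111 pc4: +16 =296
r40=101000 pc2: +4 =300
r41=101001 pc3: +8 =308
r42=101010 pc3: +8 =316
r43=101011 pc4: +16 =332
r44=101100 pc3: +8 =340
r45=101101 pc4: +16 =356
r46=101110 pc4: +16 =372
r47=101111 pc5: +32 =404
r48=110000 pc2: +4 =408

Answer: 408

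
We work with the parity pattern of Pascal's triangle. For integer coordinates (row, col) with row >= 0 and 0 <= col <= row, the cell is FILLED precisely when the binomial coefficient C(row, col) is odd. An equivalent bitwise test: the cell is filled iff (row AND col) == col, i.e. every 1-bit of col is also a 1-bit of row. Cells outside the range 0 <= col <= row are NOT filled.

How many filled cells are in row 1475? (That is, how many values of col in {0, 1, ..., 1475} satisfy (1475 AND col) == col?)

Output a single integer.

Answer: 64

Derivation:
1475 in binary = 10111000011
popcount(1475) = number of 1-bits in 10111000011 = 6
A col c satisfies (1475 AND c) == c iff every set bit of c is also set in 1475; each of the 6 set bits of 1475 can independently be on or off in c.
count = 2^6 = 64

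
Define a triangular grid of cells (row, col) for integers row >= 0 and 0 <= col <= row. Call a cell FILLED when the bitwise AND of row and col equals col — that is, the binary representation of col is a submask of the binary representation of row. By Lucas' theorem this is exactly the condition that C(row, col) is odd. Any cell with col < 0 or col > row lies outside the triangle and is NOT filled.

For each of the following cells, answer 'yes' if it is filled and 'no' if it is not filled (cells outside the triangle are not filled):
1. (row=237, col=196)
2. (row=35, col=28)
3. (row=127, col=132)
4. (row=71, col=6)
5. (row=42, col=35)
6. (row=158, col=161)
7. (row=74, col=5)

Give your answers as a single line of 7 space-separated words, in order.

Answer: yes no no yes no no no

Derivation:
(237,196): row=0b11101101, col=0b11000100, row AND col = 0b11000100 = 196; 196 == 196 -> filled
(35,28): row=0b100011, col=0b11100, row AND col = 0b0 = 0; 0 != 28 -> empty
(127,132): col outside [0, 127] -> not filled
(71,6): row=0b1000111, col=0b110, row AND col = 0b110 = 6; 6 == 6 -> filled
(42,35): row=0b101010, col=0b100011, row AND col = 0b100010 = 34; 34 != 35 -> empty
(158,161): col outside [0, 158] -> not filled
(74,5): row=0b1001010, col=0b101, row AND col = 0b0 = 0; 0 != 5 -> empty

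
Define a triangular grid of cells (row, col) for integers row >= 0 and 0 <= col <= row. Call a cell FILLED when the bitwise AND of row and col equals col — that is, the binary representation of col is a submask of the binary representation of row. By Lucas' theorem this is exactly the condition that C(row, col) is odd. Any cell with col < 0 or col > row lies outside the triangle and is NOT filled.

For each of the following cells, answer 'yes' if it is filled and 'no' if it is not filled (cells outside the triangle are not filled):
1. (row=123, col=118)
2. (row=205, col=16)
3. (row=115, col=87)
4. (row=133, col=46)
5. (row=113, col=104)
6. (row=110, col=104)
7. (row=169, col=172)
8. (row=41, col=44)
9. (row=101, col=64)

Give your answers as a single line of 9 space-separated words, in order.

(123,118): row=0b1111011, col=0b1110110, row AND col = 0b1110010 = 114; 114 != 118 -> empty
(205,16): row=0b11001101, col=0b10000, row AND col = 0b0 = 0; 0 != 16 -> empty
(115,87): row=0b1110011, col=0b1010111, row AND col = 0b1010011 = 83; 83 != 87 -> empty
(133,46): row=0b10000101, col=0b101110, row AND col = 0b100 = 4; 4 != 46 -> empty
(113,104): row=0b1110001, col=0b1101000, row AND col = 0b1100000 = 96; 96 != 104 -> empty
(110,104): row=0b1101110, col=0b1101000, row AND col = 0b1101000 = 104; 104 == 104 -> filled
(169,172): col outside [0, 169] -> not filled
(41,44): col outside [0, 41] -> not filled
(101,64): row=0b1100101, col=0b1000000, row AND col = 0b1000000 = 64; 64 == 64 -> filled

Answer: no no no no no yes no no yes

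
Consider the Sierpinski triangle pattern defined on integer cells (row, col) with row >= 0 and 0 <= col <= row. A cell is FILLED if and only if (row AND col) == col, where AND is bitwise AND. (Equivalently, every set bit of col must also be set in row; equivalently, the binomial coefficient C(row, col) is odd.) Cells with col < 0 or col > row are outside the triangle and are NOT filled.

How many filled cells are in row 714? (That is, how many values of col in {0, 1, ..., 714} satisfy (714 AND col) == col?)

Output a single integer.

714 in binary = 1011001010
popcount(714) = number of 1-bits in 1011001010 = 5
A col c satisfies (714 AND c) == c iff every set bit of c is also set in 714; each of the 5 set bits of 714 can independently be on or off in c.
count = 2^5 = 32

Answer: 32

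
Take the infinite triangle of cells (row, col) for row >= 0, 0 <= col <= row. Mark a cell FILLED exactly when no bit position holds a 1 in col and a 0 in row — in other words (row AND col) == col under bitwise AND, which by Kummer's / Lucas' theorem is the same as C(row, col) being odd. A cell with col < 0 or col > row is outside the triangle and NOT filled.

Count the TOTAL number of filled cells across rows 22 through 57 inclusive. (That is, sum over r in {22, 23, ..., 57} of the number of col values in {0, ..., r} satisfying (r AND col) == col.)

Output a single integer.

Answer: 426

Derivation:
r22=10110 pc3: +8 =8
r23=10111 pc4: +16 =24
r24=11000 pc2: +4 =28
r25=11001 pc3: +8 =36
r26=11010 pc3: +8 =44
r27=11011 pc4: +16 =60
r28=11100 pc3: +8 =68
r29=11101 pc4: +16 =84
r30=11110 pc4: +16 =100
r31=11111 pc5: +32 =132
r32=100000 pc1: +2 =134
r33=100001 pc2: +4 =138
r34=100010 pc2: +4 =142
r35=100011 pc3: +8 =150
r36=100100 pc2: +4 =154
r37=100101 pc3: +8 =162
r38=100110 pc3: +8 =170
r39=100111 pc4: +16 =186
r40=101000 pc2: +4 =190
r41=101001 pc3: +8 =198
r42=101010 pc3: +8 =206
r43=101011 pc4: +16 =222
r44=101100 pc3: +8 =230
r45=101101 pc4: +16 =246
r46=101110 pc4: +16 =262
r47=101111 pc5: +32 =294
r48=110000 pc2: +4 =298
r49=110001 pc3: +8 =306
r50=110010 pc3: +8 =314
r51=110011 pc4: +16 =330
r52=110100 pc3: +8 =338
r53=110101 pc4: +16 =354
r54=110110 pc4: +16 =370
r55=110111 pc5: +32 =402
r56=111000 pc3: +8 =410
r57=111001 pc4: +16 =426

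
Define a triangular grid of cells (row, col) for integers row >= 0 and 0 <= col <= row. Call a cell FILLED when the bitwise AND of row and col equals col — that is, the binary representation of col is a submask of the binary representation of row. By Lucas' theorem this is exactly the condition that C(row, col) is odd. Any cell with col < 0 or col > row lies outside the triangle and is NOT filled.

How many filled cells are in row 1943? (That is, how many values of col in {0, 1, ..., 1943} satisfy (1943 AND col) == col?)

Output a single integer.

1943 in binary = 11110010111
popcount(1943) = number of 1-bits in 11110010111 = 8
A col c satisfies (1943 AND c) == c iff every set bit of c is also set in 1943; each of the 8 set bits of 1943 can independently be on or off in c.
count = 2^8 = 256

Answer: 256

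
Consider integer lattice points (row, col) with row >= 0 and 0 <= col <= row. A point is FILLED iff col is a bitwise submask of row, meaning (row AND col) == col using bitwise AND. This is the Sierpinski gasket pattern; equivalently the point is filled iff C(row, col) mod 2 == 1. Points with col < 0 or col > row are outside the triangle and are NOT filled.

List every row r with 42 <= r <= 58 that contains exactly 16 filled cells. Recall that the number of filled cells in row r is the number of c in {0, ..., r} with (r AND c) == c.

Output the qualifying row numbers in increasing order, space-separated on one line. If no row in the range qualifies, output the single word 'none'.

Answer: 43 45 46 51 53 54 57 58

Derivation:
Row r has 2^popcount(r) filled cells, so we need popcount(r) = log2(16) = 4.
Scan r = 42..58 and keep those with exactly 4 one-bits:
r=42=101010 popcount=3 -> skip
r=43=101011 popcount=4 -> KEEP
r=44=101100 popcount=3 -> skip
r=45=101101 popcount=4 -> KEEP
r=46=101110 popcount=4 -> KEEP
r=47=101111 popcount=5 -> skip
r=48=110000 popcount=2 -> skip
r=49=110001 popcount=3 -> skip
r=50=110010 popcount=3 -> skip
r=51=110011 popcount=4 -> KEEP
r=52=110100 popcount=3 -> skip
r=53=110101 popcount=4 -> KEEP
r=54=110110 popcount=4 -> KEEP
r=55=110111 popcount=5 -> skip
r=56=111000 popcount=3 -> skip
r=57=111001 popcount=4 -> KEEP
r=58=111010 popcount=4 -> KEEP
Kept rows: 43 45 46 51 53 54 57 58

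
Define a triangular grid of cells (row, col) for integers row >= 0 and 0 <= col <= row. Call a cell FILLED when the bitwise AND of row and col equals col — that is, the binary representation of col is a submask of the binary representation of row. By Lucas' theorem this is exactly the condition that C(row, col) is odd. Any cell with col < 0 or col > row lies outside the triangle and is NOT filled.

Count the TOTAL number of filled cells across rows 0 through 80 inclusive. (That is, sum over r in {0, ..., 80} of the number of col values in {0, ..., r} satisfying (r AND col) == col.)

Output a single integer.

r0=0 pc0: +1 =1
r1=1 pc1: +2 =3
r2=10 pc1: +2 =5
r3=11 pc2: +4 =9
r4=100 pc1: +2 =11
r5=101 pc2: +4 =15
r6=110 pc2: +4 =19
r7=111 pc3: +8 =27
r8=1000 pc1: +2 =29
r9=1001 pc2: +4 =33
r10=1010 pc2: +4 =37
r11=1011 pc3: +8 =45
r12=1100 pc2: +4 =49
r13=1101 pc3: +8 =57
r14=1110 pc3: +8 =65
r15=1111 pc4: +16 =81
r16=10000 pc1: +2 =83
r17=10001 pc2: +4 =87
r18=10010 pc2: +4 =91
r19=10011 pc3: +8 =99
r20=10100 pc2: +4 =103
r21=10101 pc3: +8 =111
r22=10110 pc3: +8 =119
r23=10111 pc4: +16 =135
r24=11000 pc2: +4 =139
r25=11001 pc3: +8 =147
r26=11010 pc3: +8 =155
r27=11011 pc4: +16 =171
r28=11100 pc3: +8 =179
r29=11101 pc4: +16 =195
r30=11110 pc4: +16 =211
r31=11111 pc5: +32 =243
r32=100000 pc1: +2 =245
r33=100001 pc2: +4 =249
r34=100010 pc2: +4 =253
r35=100011 pc3: +8 =261
r36=100100 pc2: +4 =265
r37=100101 pc3: +8 =273
r38=100110 pc3: +8 =281
r39=100111 pc4: +16 =297
r40=101000 pc2: +4 =301
r41=101001 pc3: +8 =309
r42=101010 pc3: +8 =317
r43=101011 pc4: +16 =333
r44=101100 pc3: +8 =341
r45=101101 pc4: +16 =357
r46=101110 pc4: +16 =373
r47=101111 pc5: +32 =405
r48=110000 pc2: +4 =409
r49=110001 pc3: +8 =417
r50=110010 pc3: +8 =425
r51=110011 pc4: +16 =441
r52=110100 pc3: +8 =449
r53=110101 pc4: +16 =465
r54=110110 pc4: +16 =481
r55=110111 pc5: +32 =513
r56=111000 pc3: +8 =521
r57=111001 pc4: +16 =537
r58=111010 pc4: +16 =553
r59=111011 pc5: +32 =585
r60=111100 pc4: +16 =601
r61=111101 pc5: +32 =633
r62=111110 pc5: +32 =665
r63=111111 pc6: +64 =729
r64=1000000 pc1: +2 =731
r65=1000001 pc2: +4 =735
r66=1000010 pc2: +4 =739
r67=1000011 pc3: +8 =747
r68=1000100 pc2: +4 =751
r69=1000101 pc3: +8 =759
r70=1000110 pc3: +8 =767
r71=1000111 pc4: +16 =783
r72=1001000 pc2: +4 =787
r73=1001001 pc3: +8 =795
r74=1001010 pc3: +8 =803
r75=1001011 pc4: +16 =819
r76=1001100 pc3: +8 =827
r77=1001101 pc4: +16 =843
r78=1001110 pc4: +16 =859
r79=1001111 pc5: +32 =891
r80=1010000 pc2: +4 =895

Answer: 895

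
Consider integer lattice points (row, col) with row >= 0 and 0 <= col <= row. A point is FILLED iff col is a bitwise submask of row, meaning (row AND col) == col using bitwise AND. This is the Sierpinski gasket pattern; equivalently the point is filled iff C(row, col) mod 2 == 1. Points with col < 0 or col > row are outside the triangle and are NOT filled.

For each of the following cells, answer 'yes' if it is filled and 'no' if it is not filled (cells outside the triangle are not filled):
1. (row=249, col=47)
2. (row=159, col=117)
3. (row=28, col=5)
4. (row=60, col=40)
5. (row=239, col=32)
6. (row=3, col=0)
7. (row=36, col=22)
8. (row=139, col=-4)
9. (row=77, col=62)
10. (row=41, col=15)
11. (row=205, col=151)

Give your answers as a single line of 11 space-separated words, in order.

Answer: no no no yes yes yes no no no no no

Derivation:
(249,47): row=0b11111001, col=0b101111, row AND col = 0b101001 = 41; 41 != 47 -> empty
(159,117): row=0b10011111, col=0b1110101, row AND col = 0b10101 = 21; 21 != 117 -> empty
(28,5): row=0b11100, col=0b101, row AND col = 0b100 = 4; 4 != 5 -> empty
(60,40): row=0b111100, col=0b101000, row AND col = 0b101000 = 40; 40 == 40 -> filled
(239,32): row=0b11101111, col=0b100000, row AND col = 0b100000 = 32; 32 == 32 -> filled
(3,0): row=0b11, col=0b0, row AND col = 0b0 = 0; 0 == 0 -> filled
(36,22): row=0b100100, col=0b10110, row AND col = 0b100 = 4; 4 != 22 -> empty
(139,-4): col outside [0, 139] -> not filled
(77,62): row=0b1001101, col=0b111110, row AND col = 0b1100 = 12; 12 != 62 -> empty
(41,15): row=0b101001, col=0b1111, row AND col = 0b1001 = 9; 9 != 15 -> empty
(205,151): row=0b11001101, col=0b10010111, row AND col = 0b10000101 = 133; 133 != 151 -> empty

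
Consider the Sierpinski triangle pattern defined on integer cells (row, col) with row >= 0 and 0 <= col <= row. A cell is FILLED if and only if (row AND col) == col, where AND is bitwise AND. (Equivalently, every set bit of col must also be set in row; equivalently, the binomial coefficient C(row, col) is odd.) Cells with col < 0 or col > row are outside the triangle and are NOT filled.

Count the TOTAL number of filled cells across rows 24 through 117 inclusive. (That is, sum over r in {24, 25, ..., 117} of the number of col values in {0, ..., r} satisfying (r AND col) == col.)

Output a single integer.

r24=11000 pc2: +4 =4
r25=11001 pc3: +8 =12
r26=11010 pc3: +8 =20
r27=11011 pc4: +16 =36
r28=11100 pc3: +8 =44
r29=11101 pc4: +16 =60
r30=11110 pc4: +16 =76
r31=11111 pc5: +32 =108
r32=100000 pc1: +2 =110
r33=100001 pc2: +4 =114
r34=100010 pc2: +4 =118
r35=100011 pc3: +8 =126
r36=100100 pc2: +4 =130
r37=100101 pc3: +8 =138
r38=100110 pc3: +8 =146
r39=100111 pc4: +16 =162
r40=101000 pc2: +4 =166
r41=101001 pc3: +8 =174
r42=101010 pc3: +8 =182
r43=101011 pc4: +16 =198
r44=101100 pc3: +8 =206
r45=101101 pc4: +16 =222
r46=101110 pc4: +16 =238
r47=101111 pc5: +32 =270
r48=110000 pc2: +4 =274
r49=110001 pc3: +8 =282
r50=110010 pc3: +8 =290
r51=110011 pc4: +16 =306
r52=110100 pc3: +8 =314
r53=110101 pc4: +16 =330
r54=110110 pc4: +16 =346
r55=110111 pc5: +32 =378
r56=111000 pc3: +8 =386
r57=111001 pc4: +16 =402
r58=111010 pc4: +16 =418
r59=111011 pc5: +32 =450
r60=111100 pc4: +16 =466
r61=111101 pc5: +32 =498
r62=111110 pc5: +32 =530
r63=111111 pc6: +64 =594
r64=1000000 pc1: +2 =596
r65=1000001 pc2: +4 =600
r66=1000010 pc2: +4 =604
r67=1000011 pc3: +8 =612
r68=1000100 pc2: +4 =616
r69=1000101 pc3: +8 =624
r70=1000110 pc3: +8 =632
r71=1000111 pc4: +16 =648
r72=1001000 pc2: +4 =652
r73=1001001 pc3: +8 =660
r74=1001010 pc3: +8 =668
r75=1001011 pc4: +16 =684
r76=1001100 pc3: +8 =692
r77=1001101 pc4: +16 =708
r78=1001110 pc4: +16 =724
r79=1001111 pc5: +32 =756
r80=1010000 pc2: +4 =760
r81=1010001 pc3: +8 =768
r82=1010010 pc3: +8 =776
r83=1010011 pc4: +16 =792
r84=1010100 pc3: +8 =800
r85=1010101 pc4: +16 =816
r86=1010110 pc4: +16 =832
r87=1010111 pc5: +32 =864
r88=1011000 pc3: +8 =872
r89=1011001 pc4: +16 =888
r90=1011010 pc4: +16 =904
r91=1011011 pc5: +32 =936
r92=1011100 pc4: +16 =952
r93=1011101 pc5: +32 =984
r94=1011110 pc5: +32 =1016
r95=1011111 pc6: +64 =1080
r96=1100000 pc2: +4 =1084
r97=1100001 pc3: +8 =1092
r98=1100010 pc3: +8 =1100
r99=1100011 pc4: +16 =1116
r100=1100100 pc3: +8 =1124
r101=1100101 pc4: +16 =1140
r102=1100110 pc4: +16 =1156
r103=1100111 pc5: +32 =1188
r104=1101000 pc3: +8 =1196
r105=1101001 pc4: +16 =1212
r106=1101010 pc4: +16 =1228
r107=1101011 pc5: +32 =1260
r108=1101100 pc4: +16 =1276
r109=1101101 pc5: +32 =1308
r110=1101110 pc5: +32 =1340
r111=1101111 pc6: +64 =1404
r112=1110000 pc3: +8 =1412
r113=1110001 pc4: +16 =1428
r114=1110010 pc4: +16 =1444
r115=1110011 pc5: +32 =1476
r116=1110100 pc4: +16 =1492
r117=1110101 pc5: +32 =1524

Answer: 1524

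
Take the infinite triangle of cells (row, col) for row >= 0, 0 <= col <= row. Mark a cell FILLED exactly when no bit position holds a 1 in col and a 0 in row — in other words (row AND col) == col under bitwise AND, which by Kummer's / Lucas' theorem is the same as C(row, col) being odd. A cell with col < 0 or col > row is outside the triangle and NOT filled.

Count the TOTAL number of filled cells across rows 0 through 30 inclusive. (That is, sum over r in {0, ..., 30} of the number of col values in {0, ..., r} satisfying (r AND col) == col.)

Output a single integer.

Answer: 211

Derivation:
r0=0 pc0: +1 =1
r1=1 pc1: +2 =3
r2=10 pc1: +2 =5
r3=11 pc2: +4 =9
r4=100 pc1: +2 =11
r5=101 pc2: +4 =15
r6=110 pc2: +4 =19
r7=111 pc3: +8 =27
r8=1000 pc1: +2 =29
r9=1001 pc2: +4 =33
r10=1010 pc2: +4 =37
r11=1011 pc3: +8 =45
r12=1100 pc2: +4 =49
r13=1101 pc3: +8 =57
r14=1110 pc3: +8 =65
r15=1111 pc4: +16 =81
r16=10000 pc1: +2 =83
r17=10001 pc2: +4 =87
r18=10010 pc2: +4 =91
r19=10011 pc3: +8 =99
r20=10100 pc2: +4 =103
r21=10101 pc3: +8 =111
r22=10110 pc3: +8 =119
r23=10111 pc4: +16 =135
r24=11000 pc2: +4 =139
r25=11001 pc3: +8 =147
r26=11010 pc3: +8 =155
r27=11011 pc4: +16 =171
r28=11100 pc3: +8 =179
r29=11101 pc4: +16 =195
r30=11110 pc4: +16 =211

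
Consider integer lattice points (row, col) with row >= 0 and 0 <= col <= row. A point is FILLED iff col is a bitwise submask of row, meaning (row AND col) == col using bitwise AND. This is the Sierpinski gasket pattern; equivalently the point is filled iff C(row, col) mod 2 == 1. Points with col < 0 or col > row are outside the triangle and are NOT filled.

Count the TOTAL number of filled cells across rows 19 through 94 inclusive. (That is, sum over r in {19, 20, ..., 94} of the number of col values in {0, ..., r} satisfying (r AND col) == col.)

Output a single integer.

Answer: 1060

Derivation:
r19=10011 pc3: +8 =8
r20=10100 pc2: +4 =12
r21=10101 pc3: +8 =20
r22=10110 pc3: +8 =28
r23=10111 pc4: +16 =44
r24=11000 pc2: +4 =48
r25=11001 pc3: +8 =56
r26=11010 pc3: +8 =64
r27=11011 pc4: +16 =80
r28=11100 pc3: +8 =88
r29=11101 pc4: +16 =104
r30=11110 pc4: +16 =120
r31=11111 pc5: +32 =152
r32=100000 pc1: +2 =154
r33=100001 pc2: +4 =158
r34=100010 pc2: +4 =162
r35=100011 pc3: +8 =170
r36=100100 pc2: +4 =174
r37=100101 pc3: +8 =182
r38=100110 pc3: +8 =190
r39=100111 pc4: +16 =206
r40=101000 pc2: +4 =210
r41=101001 pc3: +8 =218
r42=101010 pc3: +8 =226
r43=101011 pc4: +16 =242
r44=101100 pc3: +8 =250
r45=101101 pc4: +16 =266
r46=101110 pc4: +16 =282
r47=101111 pc5: +32 =314
r48=110000 pc2: +4 =318
r49=110001 pc3: +8 =326
r50=110010 pc3: +8 =334
r51=110011 pc4: +16 =350
r52=110100 pc3: +8 =358
r53=110101 pc4: +16 =374
r54=110110 pc4: +16 =390
r55=110111 pc5: +32 =422
r56=111000 pc3: +8 =430
r57=111001 pc4: +16 =446
r58=111010 pc4: +16 =462
r59=111011 pc5: +32 =494
r60=111100 pc4: +16 =510
r61=111101 pc5: +32 =542
r62=111110 pc5: +32 =574
r63=111111 pc6: +64 =638
r64=1000000 pc1: +2 =640
r65=1000001 pc2: +4 =644
r66=1000010 pc2: +4 =648
r67=1000011 pc3: +8 =656
r68=1000100 pc2: +4 =660
r69=1000101 pc3: +8 =668
r70=1000110 pc3: +8 =676
r71=1000111 pc4: +16 =692
r72=1001000 pc2: +4 =696
r73=1001001 pc3: +8 =704
r74=1001010 pc3: +8 =712
r75=1001011 pc4: +16 =728
r76=1001100 pc3: +8 =736
r77=1001101 pc4: +16 =752
r78=1001110 pc4: +16 =768
r79=1001111 pc5: +32 =800
r80=1010000 pc2: +4 =804
r81=1010001 pc3: +8 =812
r82=1010010 pc3: +8 =820
r83=1010011 pc4: +16 =836
r84=1010100 pc3: +8 =844
r85=1010101 pc4: +16 =860
r86=1010110 pc4: +16 =876
r87=1010111 pc5: +32 =908
r88=1011000 pc3: +8 =916
r89=1011001 pc4: +16 =932
r90=1011010 pc4: +16 =948
r91=1011011 pc5: +32 =980
r92=1011100 pc4: +16 =996
r93=1011101 pc5: +32 =1028
r94=1011110 pc5: +32 =1060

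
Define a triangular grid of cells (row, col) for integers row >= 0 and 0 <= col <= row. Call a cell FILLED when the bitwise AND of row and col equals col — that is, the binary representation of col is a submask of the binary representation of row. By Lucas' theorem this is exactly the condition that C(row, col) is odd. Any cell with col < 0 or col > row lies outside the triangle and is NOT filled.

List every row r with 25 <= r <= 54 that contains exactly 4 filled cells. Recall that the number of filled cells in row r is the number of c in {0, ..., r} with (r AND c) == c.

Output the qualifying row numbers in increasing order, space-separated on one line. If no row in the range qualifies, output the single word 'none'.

Answer: 33 34 36 40 48

Derivation:
Row r has 2^popcount(r) filled cells, so we need popcount(r) = log2(4) = 2.
Scan r = 25..54 and keep those with exactly 2 one-bits:
r=25=11001 popcount=3 -> skip
r=26=11010 popcount=3 -> skip
r=27=11011 popcount=4 -> skip
r=28=11100 popcount=3 -> skip
r=29=11101 popcount=4 -> skip
r=30=11110 popcount=4 -> skip
r=31=11111 popcount=5 -> skip
r=32=100000 popcount=1 -> skip
r=33=100001 popcount=2 -> KEEP
r=34=100010 popcount=2 -> KEEP
r=35=100011 popcount=3 -> skip
r=36=100100 popcount=2 -> KEEP
r=37=100101 popcount=3 -> skip
r=38=100110 popcount=3 -> skip
r=39=100111 popcount=4 -> skip
r=40=101000 popcount=2 -> KEEP
r=41=101001 popcount=3 -> skip
r=42=101010 popcount=3 -> skip
r=43=101011 popcount=4 -> skip
r=44=101100 popcount=3 -> skip
r=45=101101 popcount=4 -> skip
r=46=101110 popcount=4 -> skip
r=47=101111 popcount=5 -> skip
r=48=110000 popcount=2 -> KEEP
r=49=110001 popcount=3 -> skip
r=50=110010 popcount=3 -> skip
r=51=110011 popcount=4 -> skip
r=52=110100 popcount=3 -> skip
r=53=110101 popcount=4 -> skip
r=54=110110 popcount=4 -> skip
Kept rows: 33 34 36 40 48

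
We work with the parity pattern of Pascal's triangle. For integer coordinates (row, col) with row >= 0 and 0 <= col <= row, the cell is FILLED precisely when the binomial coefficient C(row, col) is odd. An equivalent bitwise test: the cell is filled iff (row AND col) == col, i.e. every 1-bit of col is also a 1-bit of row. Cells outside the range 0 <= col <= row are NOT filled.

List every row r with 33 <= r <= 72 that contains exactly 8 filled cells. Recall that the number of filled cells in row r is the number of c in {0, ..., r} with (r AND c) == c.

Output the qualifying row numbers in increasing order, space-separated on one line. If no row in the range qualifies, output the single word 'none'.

Row r has 2^popcount(r) filled cells, so we need popcount(r) = log2(8) = 3.
Scan r = 33..72 and keep those with exactly 3 one-bits:
r=33=100001 popcount=2 -> skip
r=34=100010 popcount=2 -> skip
r=35=100011 popcount=3 -> KEEP
r=36=100100 popcount=2 -> skip
r=37=100101 popcount=3 -> KEEP
r=38=100110 popcount=3 -> KEEP
r=39=100111 popcount=4 -> skip
r=40=101000 popcount=2 -> skip
r=41=101001 popcount=3 -> KEEP
r=42=101010 popcount=3 -> KEEP
r=43=101011 popcount=4 -> skip
r=44=101100 popcount=3 -> KEEP
r=45=101101 popcount=4 -> skip
r=46=101110 popcount=4 -> skip
r=47=101111 popcount=5 -> skip
r=48=110000 popcount=2 -> skip
r=49=110001 popcount=3 -> KEEP
r=50=110010 popcount=3 -> KEEP
r=51=110011 popcount=4 -> skip
r=52=110100 popcount=3 -> KEEP
r=53=110101 popcount=4 -> skip
r=54=110110 popcount=4 -> skip
r=55=110111 popcount=5 -> skip
r=56=111000 popcount=3 -> KEEP
r=57=111001 popcount=4 -> skip
r=58=111010 popcount=4 -> skip
r=59=111011 popcount=5 -> skip
r=60=111100 popcount=4 -> skip
r=61=111101 popcount=5 -> skip
r=62=111110 popcount=5 -> skip
r=63=111111 popcount=6 -> skip
r=64=1000000 popcount=1 -> skip
r=65=1000001 popcount=2 -> skip
r=66=1000010 popcount=2 -> skip
r=67=1000011 popcount=3 -> KEEP
r=68=1000100 popcount=2 -> skip
r=69=1000101 popcount=3 -> KEEP
r=70=1000110 popcount=3 -> KEEP
r=71=1000111 popcount=4 -> skip
r=72=1001000 popcount=2 -> skip
Kept rows: 35 37 38 41 42 44 49 50 52 56 67 69 70

Answer: 35 37 38 41 42 44 49 50 52 56 67 69 70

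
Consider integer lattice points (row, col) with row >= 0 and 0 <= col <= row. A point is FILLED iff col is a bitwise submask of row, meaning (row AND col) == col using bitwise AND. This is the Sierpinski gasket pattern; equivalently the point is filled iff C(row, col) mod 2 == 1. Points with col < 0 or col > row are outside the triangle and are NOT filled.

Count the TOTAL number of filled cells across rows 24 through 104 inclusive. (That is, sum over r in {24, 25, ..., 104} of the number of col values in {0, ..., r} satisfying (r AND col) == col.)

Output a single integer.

r24=11000 pc2: +4 =4
r25=11001 pc3: +8 =12
r26=11010 pc3: +8 =20
r27=11011 pc4: +16 =36
r28=11100 pc3: +8 =44
r29=11101 pc4: +16 =60
r30=11110 pc4: +16 =76
r31=11111 pc5: +32 =108
r32=100000 pc1: +2 =110
r33=100001 pc2: +4 =114
r34=100010 pc2: +4 =118
r35=100011 pc3: +8 =126
r36=100100 pc2: +4 =130
r37=100101 pc3: +8 =138
r38=100110 pc3: +8 =146
r39=100111 pc4: +16 =162
r40=101000 pc2: +4 =166
r41=101001 pc3: +8 =174
r42=101010 pc3: +8 =182
r43=101011 pc4: +16 =198
r44=101100 pc3: +8 =206
r45=101101 pc4: +16 =222
r46=101110 pc4: +16 =238
r47=101111 pc5: +32 =270
r48=110000 pc2: +4 =274
r49=110001 pc3: +8 =282
r50=110010 pc3: +8 =290
r51=110011 pc4: +16 =306
r52=110100 pc3: +8 =314
r53=110101 pc4: +16 =330
r54=110110 pc4: +16 =346
r55=110111 pc5: +32 =378
r56=111000 pc3: +8 =386
r57=111001 pc4: +16 =402
r58=111010 pc4: +16 =418
r59=111011 pc5: +32 =450
r60=111100 pc4: +16 =466
r61=111101 pc5: +32 =498
r62=111110 pc5: +32 =530
r63=111111 pc6: +64 =594
r64=1000000 pc1: +2 =596
r65=1000001 pc2: +4 =600
r66=1000010 pc2: +4 =604
r67=1000011 pc3: +8 =612
r68=1000100 pc2: +4 =616
r69=1000101 pc3: +8 =624
r70=1000110 pc3: +8 =632
r71=1000111 pc4: +16 =648
r72=1001000 pc2: +4 =652
r73=1001001 pc3: +8 =660
r74=1001010 pc3: +8 =668
r75=1001011 pc4: +16 =684
r76=1001100 pc3: +8 =692
r77=1001101 pc4: +16 =708
r78=1001110 pc4: +16 =724
r79=1001111 pc5: +32 =756
r80=1010000 pc2: +4 =760
r81=1010001 pc3: +8 =768
r82=1010010 pc3: +8 =776
r83=1010011 pc4: +16 =792
r84=1010100 pc3: +8 =800
r85=1010101 pc4: +16 =816
r86=1010110 pc4: +16 =832
r87=1010111 pc5: +32 =864
r88=1011000 pc3: +8 =872
r89=1011001 pc4: +16 =888
r90=1011010 pc4: +16 =904
r91=1011011 pc5: +32 =936
r92=1011100 pc4: +16 =952
r93=1011101 pc5: +32 =984
r94=1011110 pc5: +32 =1016
r95=1011111 pc6: +64 =1080
r96=1100000 pc2: +4 =1084
r97=1100001 pc3: +8 =1092
r98=1100010 pc3: +8 =1100
r99=1100011 pc4: +16 =1116
r100=1100100 pc3: +8 =1124
r101=1100101 pc4: +16 =1140
r102=1100110 pc4: +16 =1156
r103=1100111 pc5: +32 =1188
r104=1101000 pc3: +8 =1196

Answer: 1196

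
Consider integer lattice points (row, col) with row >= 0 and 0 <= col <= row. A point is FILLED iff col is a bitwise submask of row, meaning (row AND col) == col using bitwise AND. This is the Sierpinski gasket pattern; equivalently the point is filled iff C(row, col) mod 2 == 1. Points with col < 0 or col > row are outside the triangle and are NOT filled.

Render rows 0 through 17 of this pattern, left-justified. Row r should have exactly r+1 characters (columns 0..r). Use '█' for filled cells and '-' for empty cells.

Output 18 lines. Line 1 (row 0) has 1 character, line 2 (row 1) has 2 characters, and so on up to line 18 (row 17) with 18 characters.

Answer: █
██
█-█
████
█---█
██--██
█-█-█-█
████████
█-------█
██------██
█-█-----█-█
████----████
█---█---█---█
██--██--██--██
█-█-█-█-█-█-█-█
████████████████
█---------------█
██--------------██

Derivation:
r0=0: █
r1=1: ██
r2=10: █-█
r3=11: ████
r4=100: █---█
r5=101: ██--██
r6=110: █-█-█-█
r7=111: ████████
r8=1000: █-------█
r9=1001: ██------██
r10=1010: █-█-----█-█
r11=1011: ████----████
r12=1100: █---█---█---█
r13=1101: ██--██--██--██
r14=1110: █-█-█-█-█-█-█-█
r15=1111: ████████████████
r16=10000: █---------------█
r17=10001: ██--------------██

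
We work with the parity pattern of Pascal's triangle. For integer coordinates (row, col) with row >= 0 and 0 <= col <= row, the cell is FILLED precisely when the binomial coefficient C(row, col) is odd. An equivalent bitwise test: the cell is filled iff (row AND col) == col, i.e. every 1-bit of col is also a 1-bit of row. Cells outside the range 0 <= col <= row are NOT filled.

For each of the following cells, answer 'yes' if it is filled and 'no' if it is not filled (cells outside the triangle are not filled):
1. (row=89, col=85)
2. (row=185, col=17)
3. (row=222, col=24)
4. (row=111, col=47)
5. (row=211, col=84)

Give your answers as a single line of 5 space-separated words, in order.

Answer: no yes yes yes no

Derivation:
(89,85): row=0b1011001, col=0b1010101, row AND col = 0b1010001 = 81; 81 != 85 -> empty
(185,17): row=0b10111001, col=0b10001, row AND col = 0b10001 = 17; 17 == 17 -> filled
(222,24): row=0b11011110, col=0b11000, row AND col = 0b11000 = 24; 24 == 24 -> filled
(111,47): row=0b1101111, col=0b101111, row AND col = 0b101111 = 47; 47 == 47 -> filled
(211,84): row=0b11010011, col=0b1010100, row AND col = 0b1010000 = 80; 80 != 84 -> empty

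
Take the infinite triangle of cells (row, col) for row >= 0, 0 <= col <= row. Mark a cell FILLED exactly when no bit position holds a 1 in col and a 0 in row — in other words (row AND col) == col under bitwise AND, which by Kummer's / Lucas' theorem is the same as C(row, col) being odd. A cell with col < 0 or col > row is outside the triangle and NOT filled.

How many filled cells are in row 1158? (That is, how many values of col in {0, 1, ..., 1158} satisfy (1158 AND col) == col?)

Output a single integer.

Answer: 16

Derivation:
1158 in binary = 10010000110
popcount(1158) = number of 1-bits in 10010000110 = 4
A col c satisfies (1158 AND c) == c iff every set bit of c is also set in 1158; each of the 4 set bits of 1158 can independently be on or off in c.
count = 2^4 = 16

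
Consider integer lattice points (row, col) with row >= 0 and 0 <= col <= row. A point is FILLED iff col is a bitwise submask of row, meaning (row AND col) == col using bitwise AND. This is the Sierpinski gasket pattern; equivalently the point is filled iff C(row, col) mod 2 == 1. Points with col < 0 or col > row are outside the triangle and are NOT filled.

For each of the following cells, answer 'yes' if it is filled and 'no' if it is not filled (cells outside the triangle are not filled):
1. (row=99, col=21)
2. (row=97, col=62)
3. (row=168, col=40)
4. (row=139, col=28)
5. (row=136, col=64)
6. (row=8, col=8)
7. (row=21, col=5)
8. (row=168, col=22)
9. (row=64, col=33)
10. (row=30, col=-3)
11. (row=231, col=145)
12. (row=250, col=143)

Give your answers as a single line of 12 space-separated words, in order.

Answer: no no yes no no yes yes no no no no no

Derivation:
(99,21): row=0b1100011, col=0b10101, row AND col = 0b1 = 1; 1 != 21 -> empty
(97,62): row=0b1100001, col=0b111110, row AND col = 0b100000 = 32; 32 != 62 -> empty
(168,40): row=0b10101000, col=0b101000, row AND col = 0b101000 = 40; 40 == 40 -> filled
(139,28): row=0b10001011, col=0b11100, row AND col = 0b1000 = 8; 8 != 28 -> empty
(136,64): row=0b10001000, col=0b1000000, row AND col = 0b0 = 0; 0 != 64 -> empty
(8,8): row=0b1000, col=0b1000, row AND col = 0b1000 = 8; 8 == 8 -> filled
(21,5): row=0b10101, col=0b101, row AND col = 0b101 = 5; 5 == 5 -> filled
(168,22): row=0b10101000, col=0b10110, row AND col = 0b0 = 0; 0 != 22 -> empty
(64,33): row=0b1000000, col=0b100001, row AND col = 0b0 = 0; 0 != 33 -> empty
(30,-3): col outside [0, 30] -> not filled
(231,145): row=0b11100111, col=0b10010001, row AND col = 0b10000001 = 129; 129 != 145 -> empty
(250,143): row=0b11111010, col=0b10001111, row AND col = 0b10001010 = 138; 138 != 143 -> empty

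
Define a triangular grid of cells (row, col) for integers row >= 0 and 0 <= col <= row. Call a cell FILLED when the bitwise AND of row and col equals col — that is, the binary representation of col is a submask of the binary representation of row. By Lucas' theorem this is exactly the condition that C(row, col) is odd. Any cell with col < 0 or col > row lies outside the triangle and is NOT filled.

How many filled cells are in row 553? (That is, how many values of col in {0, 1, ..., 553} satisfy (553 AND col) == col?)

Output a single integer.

Answer: 16

Derivation:
553 in binary = 1000101001
popcount(553) = number of 1-bits in 1000101001 = 4
A col c satisfies (553 AND c) == c iff every set bit of c is also set in 553; each of the 4 set bits of 553 can independently be on or off in c.
count = 2^4 = 16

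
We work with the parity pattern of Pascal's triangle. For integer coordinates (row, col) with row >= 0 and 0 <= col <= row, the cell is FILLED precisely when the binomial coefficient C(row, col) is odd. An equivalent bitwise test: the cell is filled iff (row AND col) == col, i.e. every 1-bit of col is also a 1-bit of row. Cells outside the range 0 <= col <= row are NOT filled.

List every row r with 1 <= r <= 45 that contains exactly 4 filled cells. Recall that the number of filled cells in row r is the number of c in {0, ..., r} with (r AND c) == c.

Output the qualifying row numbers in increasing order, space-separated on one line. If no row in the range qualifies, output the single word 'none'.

Row r has 2^popcount(r) filled cells, so we need popcount(r) = log2(4) = 2.
Scan r = 1..45 and keep those with exactly 2 one-bits:
r=1=1 popcount=1 -> skip
r=2=10 popcount=1 -> skip
r=3=11 popcount=2 -> KEEP
r=4=100 popcount=1 -> skip
r=5=101 popcount=2 -> KEEP
r=6=110 popcount=2 -> KEEP
r=7=111 popcount=3 -> skip
r=8=1000 popcount=1 -> skip
r=9=1001 popcount=2 -> KEEP
r=10=1010 popcount=2 -> KEEP
r=11=1011 popcount=3 -> skip
r=12=1100 popcount=2 -> KEEP
r=13=1101 popcount=3 -> skip
r=14=1110 popcount=3 -> skip
r=15=1111 popcount=4 -> skip
r=16=10000 popcount=1 -> skip
r=17=10001 popcount=2 -> KEEP
r=18=10010 popcount=2 -> KEEP
r=19=10011 popcount=3 -> skip
r=20=10100 popcount=2 -> KEEP
r=21=10101 popcount=3 -> skip
r=22=10110 popcount=3 -> skip
r=23=10111 popcount=4 -> skip
r=24=11000 popcount=2 -> KEEP
r=25=11001 popcount=3 -> skip
r=26=11010 popcount=3 -> skip
r=27=11011 popcount=4 -> skip
r=28=11100 popcount=3 -> skip
r=29=11101 popcount=4 -> skip
r=30=11110 popcount=4 -> skip
r=31=11111 popcount=5 -> skip
r=32=100000 popcount=1 -> skip
r=33=100001 popcount=2 -> KEEP
r=34=100010 popcount=2 -> KEEP
r=35=100011 popcount=3 -> skip
r=36=100100 popcount=2 -> KEEP
r=37=100101 popcount=3 -> skip
r=38=100110 popcount=3 -> skip
r=39=100111 popcount=4 -> skip
r=40=101000 popcount=2 -> KEEP
r=41=101001 popcount=3 -> skip
r=42=101010 popcount=3 -> skip
r=43=101011 popcount=4 -> skip
r=44=101100 popcount=3 -> skip
r=45=101101 popcount=4 -> skip
Kept rows: 3 5 6 9 10 12 17 18 20 24 33 34 36 40

Answer: 3 5 6 9 10 12 17 18 20 24 33 34 36 40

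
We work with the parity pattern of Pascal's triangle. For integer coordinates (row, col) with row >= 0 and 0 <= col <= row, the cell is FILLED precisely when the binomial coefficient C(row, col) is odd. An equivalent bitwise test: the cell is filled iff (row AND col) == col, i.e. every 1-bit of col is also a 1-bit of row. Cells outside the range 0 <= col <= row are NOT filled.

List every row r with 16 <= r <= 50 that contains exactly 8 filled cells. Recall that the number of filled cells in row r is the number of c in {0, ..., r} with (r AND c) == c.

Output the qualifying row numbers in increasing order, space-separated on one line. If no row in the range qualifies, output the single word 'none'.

Answer: 19 21 22 25 26 28 35 37 38 41 42 44 49 50

Derivation:
Row r has 2^popcount(r) filled cells, so we need popcount(r) = log2(8) = 3.
Scan r = 16..50 and keep those with exactly 3 one-bits:
r=16=10000 popcount=1 -> skip
r=17=10001 popcount=2 -> skip
r=18=10010 popcount=2 -> skip
r=19=10011 popcount=3 -> KEEP
r=20=10100 popcount=2 -> skip
r=21=10101 popcount=3 -> KEEP
r=22=10110 popcount=3 -> KEEP
r=23=10111 popcount=4 -> skip
r=24=11000 popcount=2 -> skip
r=25=11001 popcount=3 -> KEEP
r=26=11010 popcount=3 -> KEEP
r=27=11011 popcount=4 -> skip
r=28=11100 popcount=3 -> KEEP
r=29=11101 popcount=4 -> skip
r=30=11110 popcount=4 -> skip
r=31=11111 popcount=5 -> skip
r=32=100000 popcount=1 -> skip
r=33=100001 popcount=2 -> skip
r=34=100010 popcount=2 -> skip
r=35=100011 popcount=3 -> KEEP
r=36=100100 popcount=2 -> skip
r=37=100101 popcount=3 -> KEEP
r=38=100110 popcount=3 -> KEEP
r=39=100111 popcount=4 -> skip
r=40=101000 popcount=2 -> skip
r=41=101001 popcount=3 -> KEEP
r=42=101010 popcount=3 -> KEEP
r=43=101011 popcount=4 -> skip
r=44=101100 popcount=3 -> KEEP
r=45=101101 popcount=4 -> skip
r=46=101110 popcount=4 -> skip
r=47=101111 popcount=5 -> skip
r=48=110000 popcount=2 -> skip
r=49=110001 popcount=3 -> KEEP
r=50=110010 popcount=3 -> KEEP
Kept rows: 19 21 22 25 26 28 35 37 38 41 42 44 49 50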